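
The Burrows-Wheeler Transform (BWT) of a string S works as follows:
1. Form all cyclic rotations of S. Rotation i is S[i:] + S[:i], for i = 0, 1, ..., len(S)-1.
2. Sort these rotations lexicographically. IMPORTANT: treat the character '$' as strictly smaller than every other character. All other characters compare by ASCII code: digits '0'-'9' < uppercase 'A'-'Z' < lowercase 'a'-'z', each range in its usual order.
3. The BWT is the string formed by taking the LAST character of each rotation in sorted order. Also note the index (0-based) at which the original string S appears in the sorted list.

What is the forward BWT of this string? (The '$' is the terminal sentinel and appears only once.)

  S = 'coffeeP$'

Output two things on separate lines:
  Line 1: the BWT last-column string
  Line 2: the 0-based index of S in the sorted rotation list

Answer: Pe$effoc
2

Derivation:
All 8 rotations (rotation i = S[i:]+S[:i]):
  rot[0] = coffeeP$
  rot[1] = offeeP$c
  rot[2] = ffeeP$co
  rot[3] = feeP$cof
  rot[4] = eeP$coff
  rot[5] = eP$coffe
  rot[6] = P$coffee
  rot[7] = $coffeeP
Sorted (with $ < everything):
  sorted[0] = $coffeeP  (last char: 'P')
  sorted[1] = P$coffee  (last char: 'e')
  sorted[2] = coffeeP$  (last char: '$')
  sorted[3] = eP$coffe  (last char: 'e')
  sorted[4] = eeP$coff  (last char: 'f')
  sorted[5] = feeP$cof  (last char: 'f')
  sorted[6] = ffeeP$co  (last char: 'o')
  sorted[7] = offeeP$c  (last char: 'c')
Last column: Pe$effoc
Original string S is at sorted index 2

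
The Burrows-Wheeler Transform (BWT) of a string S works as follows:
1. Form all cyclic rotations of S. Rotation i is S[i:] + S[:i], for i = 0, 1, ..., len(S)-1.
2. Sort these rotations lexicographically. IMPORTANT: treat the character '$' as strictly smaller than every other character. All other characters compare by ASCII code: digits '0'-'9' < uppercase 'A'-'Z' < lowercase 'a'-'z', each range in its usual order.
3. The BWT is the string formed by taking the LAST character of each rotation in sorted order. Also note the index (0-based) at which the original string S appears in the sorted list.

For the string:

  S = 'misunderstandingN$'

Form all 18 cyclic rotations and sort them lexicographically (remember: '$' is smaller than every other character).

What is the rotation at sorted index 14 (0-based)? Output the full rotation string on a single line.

All 18 rotations (rotation i = S[i:]+S[:i]):
  rot[0] = misunderstandingN$
  rot[1] = isunderstandingN$m
  rot[2] = sunderstandingN$mi
  rot[3] = understandingN$mis
  rot[4] = nderstandingN$misu
  rot[5] = derstandingN$misun
  rot[6] = erstandingN$misund
  rot[7] = rstandingN$misunde
  rot[8] = standingN$misunder
  rot[9] = tandingN$misunders
  rot[10] = andingN$misunderst
  rot[11] = ndingN$misundersta
  rot[12] = dingN$misunderstan
  rot[13] = ingN$misunderstand
  rot[14] = ngN$misunderstandi
  rot[15] = gN$misunderstandin
  rot[16] = N$misunderstanding
  rot[17] = $misunderstandingN
Sorted (with $ < everything):
  sorted[0] = $misunderstandingN
  sorted[1] = N$misunderstanding
  sorted[2] = andingN$misunderst
  sorted[3] = derstandingN$misun
  sorted[4] = dingN$misunderstan
  sorted[5] = erstandingN$misund
  sorted[6] = gN$misunderstandin
  sorted[7] = ingN$misunderstand
  sorted[8] = isunderstandingN$m
  sorted[9] = misunderstandingN$
  sorted[10] = nderstandingN$misu
  sorted[11] = ndingN$misundersta
  sorted[12] = ngN$misunderstandi
  sorted[13] = rstandingN$misunde
  sorted[14] = standingN$misunder
  sorted[15] = sunderstandingN$mi
  sorted[16] = tandingN$misunders
  sorted[17] = understandingN$mis
sorted[14] = standingN$misunder

Answer: standingN$misunder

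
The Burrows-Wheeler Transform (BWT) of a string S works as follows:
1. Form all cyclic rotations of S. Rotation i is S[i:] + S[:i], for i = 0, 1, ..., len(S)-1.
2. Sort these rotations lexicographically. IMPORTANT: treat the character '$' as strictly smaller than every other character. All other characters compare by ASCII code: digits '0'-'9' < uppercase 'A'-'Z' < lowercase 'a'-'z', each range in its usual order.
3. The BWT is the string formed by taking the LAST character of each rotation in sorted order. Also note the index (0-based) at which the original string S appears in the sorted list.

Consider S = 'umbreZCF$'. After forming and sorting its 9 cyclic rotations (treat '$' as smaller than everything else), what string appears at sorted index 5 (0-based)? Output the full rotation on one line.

Answer: eZCF$umbr

Derivation:
All 9 rotations (rotation i = S[i:]+S[:i]):
  rot[0] = umbreZCF$
  rot[1] = mbreZCF$u
  rot[2] = breZCF$um
  rot[3] = reZCF$umb
  rot[4] = eZCF$umbr
  rot[5] = ZCF$umbre
  rot[6] = CF$umbreZ
  rot[7] = F$umbreZC
  rot[8] = $umbreZCF
Sorted (with $ < everything):
  sorted[0] = $umbreZCF
  sorted[1] = CF$umbreZ
  sorted[2] = F$umbreZC
  sorted[3] = ZCF$umbre
  sorted[4] = breZCF$um
  sorted[5] = eZCF$umbr
  sorted[6] = mbreZCF$u
  sorted[7] = reZCF$umb
  sorted[8] = umbreZCF$
sorted[5] = eZCF$umbr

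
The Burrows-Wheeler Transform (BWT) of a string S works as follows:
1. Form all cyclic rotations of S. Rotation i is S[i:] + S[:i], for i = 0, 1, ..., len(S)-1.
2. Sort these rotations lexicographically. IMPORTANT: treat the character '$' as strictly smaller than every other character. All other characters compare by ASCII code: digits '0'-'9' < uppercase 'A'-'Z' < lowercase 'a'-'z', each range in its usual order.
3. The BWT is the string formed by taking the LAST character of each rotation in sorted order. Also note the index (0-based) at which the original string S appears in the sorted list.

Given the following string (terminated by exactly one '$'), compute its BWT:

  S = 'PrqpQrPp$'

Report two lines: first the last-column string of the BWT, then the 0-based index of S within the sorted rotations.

Answer: pr$pPqrQP
2

Derivation:
All 9 rotations (rotation i = S[i:]+S[:i]):
  rot[0] = PrqpQrPp$
  rot[1] = rqpQrPp$P
  rot[2] = qpQrPp$Pr
  rot[3] = pQrPp$Prq
  rot[4] = QrPp$Prqp
  rot[5] = rPp$PrqpQ
  rot[6] = Pp$PrqpQr
  rot[7] = p$PrqpQrP
  rot[8] = $PrqpQrPp
Sorted (with $ < everything):
  sorted[0] = $PrqpQrPp  (last char: 'p')
  sorted[1] = Pp$PrqpQr  (last char: 'r')
  sorted[2] = PrqpQrPp$  (last char: '$')
  sorted[3] = QrPp$Prqp  (last char: 'p')
  sorted[4] = p$PrqpQrP  (last char: 'P')
  sorted[5] = pQrPp$Prq  (last char: 'q')
  sorted[6] = qpQrPp$Pr  (last char: 'r')
  sorted[7] = rPp$PrqpQ  (last char: 'Q')
  sorted[8] = rqpQrPp$P  (last char: 'P')
Last column: pr$pPqrQP
Original string S is at sorted index 2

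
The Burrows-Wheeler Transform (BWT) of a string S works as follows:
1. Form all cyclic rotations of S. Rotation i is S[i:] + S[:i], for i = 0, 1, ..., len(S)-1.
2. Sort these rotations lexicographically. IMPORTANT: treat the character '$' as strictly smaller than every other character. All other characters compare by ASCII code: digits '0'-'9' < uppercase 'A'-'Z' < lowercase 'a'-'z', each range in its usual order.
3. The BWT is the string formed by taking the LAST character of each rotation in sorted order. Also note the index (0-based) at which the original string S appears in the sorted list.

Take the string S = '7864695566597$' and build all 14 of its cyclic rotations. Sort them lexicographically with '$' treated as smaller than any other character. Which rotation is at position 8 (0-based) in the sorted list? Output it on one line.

Answer: 695566597$7864

Derivation:
All 14 rotations (rotation i = S[i:]+S[:i]):
  rot[0] = 7864695566597$
  rot[1] = 864695566597$7
  rot[2] = 64695566597$78
  rot[3] = 4695566597$786
  rot[4] = 695566597$7864
  rot[5] = 95566597$78646
  rot[6] = 5566597$786469
  rot[7] = 566597$7864695
  rot[8] = 66597$78646955
  rot[9] = 6597$786469556
  rot[10] = 597$7864695566
  rot[11] = 97$78646955665
  rot[12] = 7$786469556659
  rot[13] = $7864695566597
Sorted (with $ < everything):
  sorted[0] = $7864695566597
  sorted[1] = 4695566597$786
  sorted[2] = 5566597$786469
  sorted[3] = 566597$7864695
  sorted[4] = 597$7864695566
  sorted[5] = 64695566597$78
  sorted[6] = 6597$786469556
  sorted[7] = 66597$78646955
  sorted[8] = 695566597$7864
  sorted[9] = 7$786469556659
  sorted[10] = 7864695566597$
  sorted[11] = 864695566597$7
  sorted[12] = 95566597$78646
  sorted[13] = 97$78646955665
sorted[8] = 695566597$7864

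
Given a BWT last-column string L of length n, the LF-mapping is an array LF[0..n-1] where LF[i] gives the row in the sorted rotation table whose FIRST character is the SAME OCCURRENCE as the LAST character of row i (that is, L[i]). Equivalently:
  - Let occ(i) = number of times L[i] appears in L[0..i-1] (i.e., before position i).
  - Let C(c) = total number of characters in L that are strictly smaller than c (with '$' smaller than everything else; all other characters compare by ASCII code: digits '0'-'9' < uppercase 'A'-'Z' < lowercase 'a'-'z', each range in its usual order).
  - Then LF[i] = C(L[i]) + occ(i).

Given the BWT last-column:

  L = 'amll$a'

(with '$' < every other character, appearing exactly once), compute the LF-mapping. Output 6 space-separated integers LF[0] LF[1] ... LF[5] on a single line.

Char counts: '$':1, 'a':2, 'l':2, 'm':1
C (first-col start): C('$')=0, C('a')=1, C('l')=3, C('m')=5
L[0]='a': occ=0, LF[0]=C('a')+0=1+0=1
L[1]='m': occ=0, LF[1]=C('m')+0=5+0=5
L[2]='l': occ=0, LF[2]=C('l')+0=3+0=3
L[3]='l': occ=1, LF[3]=C('l')+1=3+1=4
L[4]='$': occ=0, LF[4]=C('$')+0=0+0=0
L[5]='a': occ=1, LF[5]=C('a')+1=1+1=2

Answer: 1 5 3 4 0 2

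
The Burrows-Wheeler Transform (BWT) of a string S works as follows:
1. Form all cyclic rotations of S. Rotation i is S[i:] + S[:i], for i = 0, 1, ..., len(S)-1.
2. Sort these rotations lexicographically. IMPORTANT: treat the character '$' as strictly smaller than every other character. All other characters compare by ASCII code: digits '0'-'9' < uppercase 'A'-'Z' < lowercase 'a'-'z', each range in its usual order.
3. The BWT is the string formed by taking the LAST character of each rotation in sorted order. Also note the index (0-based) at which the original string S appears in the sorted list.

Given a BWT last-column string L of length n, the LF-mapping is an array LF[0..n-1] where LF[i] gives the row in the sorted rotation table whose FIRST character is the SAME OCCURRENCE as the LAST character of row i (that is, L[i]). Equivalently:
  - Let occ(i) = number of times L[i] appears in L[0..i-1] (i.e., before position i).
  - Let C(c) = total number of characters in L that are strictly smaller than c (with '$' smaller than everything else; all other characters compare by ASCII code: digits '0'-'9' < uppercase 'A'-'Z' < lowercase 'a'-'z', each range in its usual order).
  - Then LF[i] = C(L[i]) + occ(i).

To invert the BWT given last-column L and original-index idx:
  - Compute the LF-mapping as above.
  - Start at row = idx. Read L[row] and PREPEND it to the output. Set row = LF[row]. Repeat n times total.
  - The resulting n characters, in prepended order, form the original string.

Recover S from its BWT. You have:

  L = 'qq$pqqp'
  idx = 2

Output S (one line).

Answer: pqqqpq$

Derivation:
LF mapping: 3 4 0 1 5 6 2
Walk LF starting at row 2, prepending L[row]:
  step 1: row=2, L[2]='$', prepend. Next row=LF[2]=0
  step 2: row=0, L[0]='q', prepend. Next row=LF[0]=3
  step 3: row=3, L[3]='p', prepend. Next row=LF[3]=1
  step 4: row=1, L[1]='q', prepend. Next row=LF[1]=4
  step 5: row=4, L[4]='q', prepend. Next row=LF[4]=5
  step 6: row=5, L[5]='q', prepend. Next row=LF[5]=6
  step 7: row=6, L[6]='p', prepend. Next row=LF[6]=2
Reversed output: pqqqpq$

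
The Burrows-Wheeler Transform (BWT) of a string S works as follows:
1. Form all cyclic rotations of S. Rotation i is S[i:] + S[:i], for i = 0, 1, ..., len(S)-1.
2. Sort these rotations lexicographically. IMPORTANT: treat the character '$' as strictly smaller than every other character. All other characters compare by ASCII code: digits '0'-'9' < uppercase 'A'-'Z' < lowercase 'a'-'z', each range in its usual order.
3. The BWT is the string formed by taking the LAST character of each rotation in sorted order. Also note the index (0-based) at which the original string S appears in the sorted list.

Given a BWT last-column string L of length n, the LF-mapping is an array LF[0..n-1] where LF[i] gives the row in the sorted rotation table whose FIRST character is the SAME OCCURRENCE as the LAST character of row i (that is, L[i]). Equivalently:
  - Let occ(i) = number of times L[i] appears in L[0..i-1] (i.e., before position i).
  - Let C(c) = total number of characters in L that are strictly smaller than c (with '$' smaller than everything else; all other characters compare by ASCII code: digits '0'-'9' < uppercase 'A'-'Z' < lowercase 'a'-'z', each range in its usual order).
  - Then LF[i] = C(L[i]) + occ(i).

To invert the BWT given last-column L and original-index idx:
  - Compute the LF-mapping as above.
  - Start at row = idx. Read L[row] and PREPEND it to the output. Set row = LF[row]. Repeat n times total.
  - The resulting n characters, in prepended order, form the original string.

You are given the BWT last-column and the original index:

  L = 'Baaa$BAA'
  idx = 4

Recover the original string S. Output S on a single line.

LF mapping: 3 5 6 7 0 4 1 2
Walk LF starting at row 4, prepending L[row]:
  step 1: row=4, L[4]='$', prepend. Next row=LF[4]=0
  step 2: row=0, L[0]='B', prepend. Next row=LF[0]=3
  step 3: row=3, L[3]='a', prepend. Next row=LF[3]=7
  step 4: row=7, L[7]='A', prepend. Next row=LF[7]=2
  step 5: row=2, L[2]='a', prepend. Next row=LF[2]=6
  step 6: row=6, L[6]='A', prepend. Next row=LF[6]=1
  step 7: row=1, L[1]='a', prepend. Next row=LF[1]=5
  step 8: row=5, L[5]='B', prepend. Next row=LF[5]=4
Reversed output: BaAaAaB$

Answer: BaAaAaB$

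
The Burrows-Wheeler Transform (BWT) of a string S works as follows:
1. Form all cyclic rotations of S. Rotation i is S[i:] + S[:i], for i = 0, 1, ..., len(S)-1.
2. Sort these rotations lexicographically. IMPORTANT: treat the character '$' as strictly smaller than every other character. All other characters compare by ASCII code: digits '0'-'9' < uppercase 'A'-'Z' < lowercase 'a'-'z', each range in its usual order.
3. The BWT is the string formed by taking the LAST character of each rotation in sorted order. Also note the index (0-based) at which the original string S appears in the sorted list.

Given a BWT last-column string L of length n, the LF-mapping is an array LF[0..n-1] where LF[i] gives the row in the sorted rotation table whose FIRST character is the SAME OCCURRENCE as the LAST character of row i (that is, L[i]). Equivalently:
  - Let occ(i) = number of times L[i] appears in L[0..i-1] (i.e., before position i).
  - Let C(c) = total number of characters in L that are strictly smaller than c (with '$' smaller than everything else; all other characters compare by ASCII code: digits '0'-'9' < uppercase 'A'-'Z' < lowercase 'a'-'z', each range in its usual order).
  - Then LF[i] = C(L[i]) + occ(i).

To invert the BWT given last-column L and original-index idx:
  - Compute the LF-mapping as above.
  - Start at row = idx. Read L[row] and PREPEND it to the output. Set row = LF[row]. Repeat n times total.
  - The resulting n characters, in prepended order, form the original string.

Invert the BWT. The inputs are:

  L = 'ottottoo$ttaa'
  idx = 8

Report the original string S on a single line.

LF mapping: 3 7 8 4 9 10 5 6 0 11 12 1 2
Walk LF starting at row 8, prepending L[row]:
  step 1: row=8, L[8]='$', prepend. Next row=LF[8]=0
  step 2: row=0, L[0]='o', prepend. Next row=LF[0]=3
  step 3: row=3, L[3]='o', prepend. Next row=LF[3]=4
  step 4: row=4, L[4]='t', prepend. Next row=LF[4]=9
  step 5: row=9, L[9]='t', prepend. Next row=LF[9]=11
  step 6: row=11, L[11]='a', prepend. Next row=LF[11]=1
  step 7: row=1, L[1]='t', prepend. Next row=LF[1]=7
  step 8: row=7, L[7]='o', prepend. Next row=LF[7]=6
  step 9: row=6, L[6]='o', prepend. Next row=LF[6]=5
  step 10: row=5, L[5]='t', prepend. Next row=LF[5]=10
  step 11: row=10, L[10]='t', prepend. Next row=LF[10]=12
  step 12: row=12, L[12]='a', prepend. Next row=LF[12]=2
  step 13: row=2, L[2]='t', prepend. Next row=LF[2]=8
Reversed output: tattootattoo$

Answer: tattootattoo$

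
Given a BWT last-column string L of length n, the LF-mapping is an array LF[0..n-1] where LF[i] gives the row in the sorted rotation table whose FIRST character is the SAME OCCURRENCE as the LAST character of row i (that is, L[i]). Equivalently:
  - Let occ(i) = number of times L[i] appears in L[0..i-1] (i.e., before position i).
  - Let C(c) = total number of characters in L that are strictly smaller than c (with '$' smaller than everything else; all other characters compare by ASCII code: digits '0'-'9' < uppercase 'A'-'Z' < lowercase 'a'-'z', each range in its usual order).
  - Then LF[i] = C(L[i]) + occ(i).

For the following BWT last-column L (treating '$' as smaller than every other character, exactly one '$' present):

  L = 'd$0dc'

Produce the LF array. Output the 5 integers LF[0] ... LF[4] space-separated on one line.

Answer: 3 0 1 4 2

Derivation:
Char counts: '$':1, '0':1, 'c':1, 'd':2
C (first-col start): C('$')=0, C('0')=1, C('c')=2, C('d')=3
L[0]='d': occ=0, LF[0]=C('d')+0=3+0=3
L[1]='$': occ=0, LF[1]=C('$')+0=0+0=0
L[2]='0': occ=0, LF[2]=C('0')+0=1+0=1
L[3]='d': occ=1, LF[3]=C('d')+1=3+1=4
L[4]='c': occ=0, LF[4]=C('c')+0=2+0=2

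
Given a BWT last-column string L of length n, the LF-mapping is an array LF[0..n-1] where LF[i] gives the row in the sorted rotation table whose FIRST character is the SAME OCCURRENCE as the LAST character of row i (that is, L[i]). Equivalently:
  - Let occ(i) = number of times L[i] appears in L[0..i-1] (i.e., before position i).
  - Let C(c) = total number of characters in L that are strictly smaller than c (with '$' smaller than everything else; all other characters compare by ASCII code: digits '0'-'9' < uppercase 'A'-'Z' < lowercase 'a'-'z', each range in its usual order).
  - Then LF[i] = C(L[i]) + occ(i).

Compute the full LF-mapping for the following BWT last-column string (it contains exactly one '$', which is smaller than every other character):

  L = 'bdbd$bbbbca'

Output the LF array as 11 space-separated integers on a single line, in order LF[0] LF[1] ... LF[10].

Answer: 2 9 3 10 0 4 5 6 7 8 1

Derivation:
Char counts: '$':1, 'a':1, 'b':6, 'c':1, 'd':2
C (first-col start): C('$')=0, C('a')=1, C('b')=2, C('c')=8, C('d')=9
L[0]='b': occ=0, LF[0]=C('b')+0=2+0=2
L[1]='d': occ=0, LF[1]=C('d')+0=9+0=9
L[2]='b': occ=1, LF[2]=C('b')+1=2+1=3
L[3]='d': occ=1, LF[3]=C('d')+1=9+1=10
L[4]='$': occ=0, LF[4]=C('$')+0=0+0=0
L[5]='b': occ=2, LF[5]=C('b')+2=2+2=4
L[6]='b': occ=3, LF[6]=C('b')+3=2+3=5
L[7]='b': occ=4, LF[7]=C('b')+4=2+4=6
L[8]='b': occ=5, LF[8]=C('b')+5=2+5=7
L[9]='c': occ=0, LF[9]=C('c')+0=8+0=8
L[10]='a': occ=0, LF[10]=C('a')+0=1+0=1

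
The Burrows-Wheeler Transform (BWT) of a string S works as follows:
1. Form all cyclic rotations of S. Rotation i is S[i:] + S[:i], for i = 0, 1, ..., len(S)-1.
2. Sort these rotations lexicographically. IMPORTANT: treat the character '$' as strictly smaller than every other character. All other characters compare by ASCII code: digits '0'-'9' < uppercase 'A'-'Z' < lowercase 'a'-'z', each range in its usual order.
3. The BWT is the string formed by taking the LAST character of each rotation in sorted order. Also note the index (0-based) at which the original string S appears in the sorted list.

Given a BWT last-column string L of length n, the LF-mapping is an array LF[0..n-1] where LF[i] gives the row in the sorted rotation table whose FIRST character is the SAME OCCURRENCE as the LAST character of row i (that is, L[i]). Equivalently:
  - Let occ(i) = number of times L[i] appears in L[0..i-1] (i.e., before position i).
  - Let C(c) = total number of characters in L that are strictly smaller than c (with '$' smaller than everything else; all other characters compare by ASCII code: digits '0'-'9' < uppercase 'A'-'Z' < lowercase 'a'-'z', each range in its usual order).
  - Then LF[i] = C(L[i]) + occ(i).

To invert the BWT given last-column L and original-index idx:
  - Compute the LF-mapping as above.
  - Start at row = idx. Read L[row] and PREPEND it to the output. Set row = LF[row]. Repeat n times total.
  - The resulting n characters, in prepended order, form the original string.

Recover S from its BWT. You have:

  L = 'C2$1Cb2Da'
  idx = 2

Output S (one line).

LF mapping: 4 2 0 1 5 8 3 6 7
Walk LF starting at row 2, prepending L[row]:
  step 1: row=2, L[2]='$', prepend. Next row=LF[2]=0
  step 2: row=0, L[0]='C', prepend. Next row=LF[0]=4
  step 3: row=4, L[4]='C', prepend. Next row=LF[4]=5
  step 4: row=5, L[5]='b', prepend. Next row=LF[5]=8
  step 5: row=8, L[8]='a', prepend. Next row=LF[8]=7
  step 6: row=7, L[7]='D', prepend. Next row=LF[7]=6
  step 7: row=6, L[6]='2', prepend. Next row=LF[6]=3
  step 8: row=3, L[3]='1', prepend. Next row=LF[3]=1
  step 9: row=1, L[1]='2', prepend. Next row=LF[1]=2
Reversed output: 212DabCC$

Answer: 212DabCC$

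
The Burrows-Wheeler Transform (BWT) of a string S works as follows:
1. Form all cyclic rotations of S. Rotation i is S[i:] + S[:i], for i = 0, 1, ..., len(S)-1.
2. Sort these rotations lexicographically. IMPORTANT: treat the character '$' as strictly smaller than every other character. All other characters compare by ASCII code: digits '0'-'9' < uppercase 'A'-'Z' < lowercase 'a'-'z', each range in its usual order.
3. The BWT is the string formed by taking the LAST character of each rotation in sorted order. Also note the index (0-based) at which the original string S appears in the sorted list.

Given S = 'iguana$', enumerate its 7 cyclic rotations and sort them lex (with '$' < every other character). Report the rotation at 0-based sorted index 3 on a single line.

All 7 rotations (rotation i = S[i:]+S[:i]):
  rot[0] = iguana$
  rot[1] = guana$i
  rot[2] = uana$ig
  rot[3] = ana$igu
  rot[4] = na$igua
  rot[5] = a$iguan
  rot[6] = $iguana
Sorted (with $ < everything):
  sorted[0] = $iguana
  sorted[1] = a$iguan
  sorted[2] = ana$igu
  sorted[3] = guana$i
  sorted[4] = iguana$
  sorted[5] = na$igua
  sorted[6] = uana$ig
sorted[3] = guana$i

Answer: guana$i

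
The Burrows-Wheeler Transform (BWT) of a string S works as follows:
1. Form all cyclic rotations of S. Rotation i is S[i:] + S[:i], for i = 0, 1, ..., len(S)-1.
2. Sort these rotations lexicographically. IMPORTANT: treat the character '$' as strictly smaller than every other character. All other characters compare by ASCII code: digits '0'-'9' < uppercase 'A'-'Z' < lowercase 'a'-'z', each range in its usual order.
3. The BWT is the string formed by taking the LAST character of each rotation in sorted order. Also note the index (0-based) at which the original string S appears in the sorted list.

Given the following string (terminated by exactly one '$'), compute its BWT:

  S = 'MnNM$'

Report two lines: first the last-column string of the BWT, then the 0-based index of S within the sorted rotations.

All 5 rotations (rotation i = S[i:]+S[:i]):
  rot[0] = MnNM$
  rot[1] = nNM$M
  rot[2] = NM$Mn
  rot[3] = M$MnN
  rot[4] = $MnNM
Sorted (with $ < everything):
  sorted[0] = $MnNM  (last char: 'M')
  sorted[1] = M$MnN  (last char: 'N')
  sorted[2] = MnNM$  (last char: '$')
  sorted[3] = NM$Mn  (last char: 'n')
  sorted[4] = nNM$M  (last char: 'M')
Last column: MN$nM
Original string S is at sorted index 2

Answer: MN$nM
2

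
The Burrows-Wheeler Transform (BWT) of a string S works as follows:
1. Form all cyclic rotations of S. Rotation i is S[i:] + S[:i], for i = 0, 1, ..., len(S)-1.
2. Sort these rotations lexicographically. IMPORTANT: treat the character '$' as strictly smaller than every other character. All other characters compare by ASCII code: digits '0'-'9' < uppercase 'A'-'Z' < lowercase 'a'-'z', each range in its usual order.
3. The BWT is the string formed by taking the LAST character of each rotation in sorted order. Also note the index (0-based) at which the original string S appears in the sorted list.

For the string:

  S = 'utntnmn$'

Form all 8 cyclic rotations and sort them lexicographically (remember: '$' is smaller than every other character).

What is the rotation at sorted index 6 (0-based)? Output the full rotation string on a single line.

Answer: tntnmn$u

Derivation:
All 8 rotations (rotation i = S[i:]+S[:i]):
  rot[0] = utntnmn$
  rot[1] = tntnmn$u
  rot[2] = ntnmn$ut
  rot[3] = tnmn$utn
  rot[4] = nmn$utnt
  rot[5] = mn$utntn
  rot[6] = n$utntnm
  rot[7] = $utntnmn
Sorted (with $ < everything):
  sorted[0] = $utntnmn
  sorted[1] = mn$utntn
  sorted[2] = n$utntnm
  sorted[3] = nmn$utnt
  sorted[4] = ntnmn$ut
  sorted[5] = tnmn$utn
  sorted[6] = tntnmn$u
  sorted[7] = utntnmn$
sorted[6] = tntnmn$u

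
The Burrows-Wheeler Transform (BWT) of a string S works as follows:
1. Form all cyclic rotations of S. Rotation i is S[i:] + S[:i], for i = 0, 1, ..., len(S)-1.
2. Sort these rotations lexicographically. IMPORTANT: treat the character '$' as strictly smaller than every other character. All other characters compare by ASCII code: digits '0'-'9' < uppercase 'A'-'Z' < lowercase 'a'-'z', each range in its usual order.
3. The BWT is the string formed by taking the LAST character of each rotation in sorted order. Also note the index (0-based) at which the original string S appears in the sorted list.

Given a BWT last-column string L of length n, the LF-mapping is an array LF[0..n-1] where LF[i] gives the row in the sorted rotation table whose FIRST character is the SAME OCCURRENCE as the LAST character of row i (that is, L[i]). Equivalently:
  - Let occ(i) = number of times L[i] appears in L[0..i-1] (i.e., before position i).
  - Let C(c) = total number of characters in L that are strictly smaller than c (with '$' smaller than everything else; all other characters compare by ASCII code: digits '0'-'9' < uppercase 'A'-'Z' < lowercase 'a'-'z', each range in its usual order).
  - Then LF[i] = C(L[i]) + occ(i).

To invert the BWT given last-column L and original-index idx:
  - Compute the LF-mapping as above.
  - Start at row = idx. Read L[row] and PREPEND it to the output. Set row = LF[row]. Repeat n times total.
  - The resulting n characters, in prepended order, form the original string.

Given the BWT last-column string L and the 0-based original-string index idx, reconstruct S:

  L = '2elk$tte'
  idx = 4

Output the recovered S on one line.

Answer: kettle2$

Derivation:
LF mapping: 1 2 5 4 0 6 7 3
Walk LF starting at row 4, prepending L[row]:
  step 1: row=4, L[4]='$', prepend. Next row=LF[4]=0
  step 2: row=0, L[0]='2', prepend. Next row=LF[0]=1
  step 3: row=1, L[1]='e', prepend. Next row=LF[1]=2
  step 4: row=2, L[2]='l', prepend. Next row=LF[2]=5
  step 5: row=5, L[5]='t', prepend. Next row=LF[5]=6
  step 6: row=6, L[6]='t', prepend. Next row=LF[6]=7
  step 7: row=7, L[7]='e', prepend. Next row=LF[7]=3
  step 8: row=3, L[3]='k', prepend. Next row=LF[3]=4
Reversed output: kettle2$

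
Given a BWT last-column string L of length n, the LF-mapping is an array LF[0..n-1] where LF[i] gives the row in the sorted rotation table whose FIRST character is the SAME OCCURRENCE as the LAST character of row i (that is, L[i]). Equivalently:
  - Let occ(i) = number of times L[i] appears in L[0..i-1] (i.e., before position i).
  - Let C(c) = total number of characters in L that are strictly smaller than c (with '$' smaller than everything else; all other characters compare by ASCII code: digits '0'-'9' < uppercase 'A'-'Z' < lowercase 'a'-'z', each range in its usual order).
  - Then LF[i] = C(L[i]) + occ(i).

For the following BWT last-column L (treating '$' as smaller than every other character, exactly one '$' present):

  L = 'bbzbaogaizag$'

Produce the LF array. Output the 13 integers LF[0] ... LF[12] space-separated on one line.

Char counts: '$':1, 'a':3, 'b':3, 'g':2, 'i':1, 'o':1, 'z':2
C (first-col start): C('$')=0, C('a')=1, C('b')=4, C('g')=7, C('i')=9, C('o')=10, C('z')=11
L[0]='b': occ=0, LF[0]=C('b')+0=4+0=4
L[1]='b': occ=1, LF[1]=C('b')+1=4+1=5
L[2]='z': occ=0, LF[2]=C('z')+0=11+0=11
L[3]='b': occ=2, LF[3]=C('b')+2=4+2=6
L[4]='a': occ=0, LF[4]=C('a')+0=1+0=1
L[5]='o': occ=0, LF[5]=C('o')+0=10+0=10
L[6]='g': occ=0, LF[6]=C('g')+0=7+0=7
L[7]='a': occ=1, LF[7]=C('a')+1=1+1=2
L[8]='i': occ=0, LF[8]=C('i')+0=9+0=9
L[9]='z': occ=1, LF[9]=C('z')+1=11+1=12
L[10]='a': occ=2, LF[10]=C('a')+2=1+2=3
L[11]='g': occ=1, LF[11]=C('g')+1=7+1=8
L[12]='$': occ=0, LF[12]=C('$')+0=0+0=0

Answer: 4 5 11 6 1 10 7 2 9 12 3 8 0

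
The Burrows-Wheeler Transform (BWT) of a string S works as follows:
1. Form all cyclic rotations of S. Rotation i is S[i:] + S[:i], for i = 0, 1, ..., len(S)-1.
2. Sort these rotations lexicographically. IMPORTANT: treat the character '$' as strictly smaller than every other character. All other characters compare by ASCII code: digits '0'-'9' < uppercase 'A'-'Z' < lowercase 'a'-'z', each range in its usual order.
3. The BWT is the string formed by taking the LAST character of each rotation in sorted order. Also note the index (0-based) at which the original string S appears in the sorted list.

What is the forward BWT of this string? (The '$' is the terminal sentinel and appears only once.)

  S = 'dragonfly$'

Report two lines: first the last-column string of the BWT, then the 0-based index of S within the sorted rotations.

Answer: yr$nafogdl
2

Derivation:
All 10 rotations (rotation i = S[i:]+S[:i]):
  rot[0] = dragonfly$
  rot[1] = ragonfly$d
  rot[2] = agonfly$dr
  rot[3] = gonfly$dra
  rot[4] = onfly$drag
  rot[5] = nfly$drago
  rot[6] = fly$dragon
  rot[7] = ly$dragonf
  rot[8] = y$dragonfl
  rot[9] = $dragonfly
Sorted (with $ < everything):
  sorted[0] = $dragonfly  (last char: 'y')
  sorted[1] = agonfly$dr  (last char: 'r')
  sorted[2] = dragonfly$  (last char: '$')
  sorted[3] = fly$dragon  (last char: 'n')
  sorted[4] = gonfly$dra  (last char: 'a')
  sorted[5] = ly$dragonf  (last char: 'f')
  sorted[6] = nfly$drago  (last char: 'o')
  sorted[7] = onfly$drag  (last char: 'g')
  sorted[8] = ragonfly$d  (last char: 'd')
  sorted[9] = y$dragonfl  (last char: 'l')
Last column: yr$nafogdl
Original string S is at sorted index 2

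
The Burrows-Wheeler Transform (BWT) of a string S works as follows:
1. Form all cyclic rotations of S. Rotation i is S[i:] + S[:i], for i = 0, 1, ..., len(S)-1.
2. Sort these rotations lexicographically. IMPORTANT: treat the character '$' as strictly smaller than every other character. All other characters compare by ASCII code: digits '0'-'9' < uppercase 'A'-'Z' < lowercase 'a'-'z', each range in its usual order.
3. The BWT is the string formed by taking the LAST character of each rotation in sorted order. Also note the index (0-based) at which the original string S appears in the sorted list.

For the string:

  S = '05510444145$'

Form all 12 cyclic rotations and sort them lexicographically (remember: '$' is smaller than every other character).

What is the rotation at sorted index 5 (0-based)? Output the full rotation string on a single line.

Answer: 4145$0551044

Derivation:
All 12 rotations (rotation i = S[i:]+S[:i]):
  rot[0] = 05510444145$
  rot[1] = 5510444145$0
  rot[2] = 510444145$05
  rot[3] = 10444145$055
  rot[4] = 0444145$0551
  rot[5] = 444145$05510
  rot[6] = 44145$055104
  rot[7] = 4145$0551044
  rot[8] = 145$05510444
  rot[9] = 45$055104441
  rot[10] = 5$0551044414
  rot[11] = $05510444145
Sorted (with $ < everything):
  sorted[0] = $05510444145
  sorted[1] = 0444145$0551
  sorted[2] = 05510444145$
  sorted[3] = 10444145$055
  sorted[4] = 145$05510444
  sorted[5] = 4145$0551044
  sorted[6] = 44145$055104
  sorted[7] = 444145$05510
  sorted[8] = 45$055104441
  sorted[9] = 5$0551044414
  sorted[10] = 510444145$05
  sorted[11] = 5510444145$0
sorted[5] = 4145$0551044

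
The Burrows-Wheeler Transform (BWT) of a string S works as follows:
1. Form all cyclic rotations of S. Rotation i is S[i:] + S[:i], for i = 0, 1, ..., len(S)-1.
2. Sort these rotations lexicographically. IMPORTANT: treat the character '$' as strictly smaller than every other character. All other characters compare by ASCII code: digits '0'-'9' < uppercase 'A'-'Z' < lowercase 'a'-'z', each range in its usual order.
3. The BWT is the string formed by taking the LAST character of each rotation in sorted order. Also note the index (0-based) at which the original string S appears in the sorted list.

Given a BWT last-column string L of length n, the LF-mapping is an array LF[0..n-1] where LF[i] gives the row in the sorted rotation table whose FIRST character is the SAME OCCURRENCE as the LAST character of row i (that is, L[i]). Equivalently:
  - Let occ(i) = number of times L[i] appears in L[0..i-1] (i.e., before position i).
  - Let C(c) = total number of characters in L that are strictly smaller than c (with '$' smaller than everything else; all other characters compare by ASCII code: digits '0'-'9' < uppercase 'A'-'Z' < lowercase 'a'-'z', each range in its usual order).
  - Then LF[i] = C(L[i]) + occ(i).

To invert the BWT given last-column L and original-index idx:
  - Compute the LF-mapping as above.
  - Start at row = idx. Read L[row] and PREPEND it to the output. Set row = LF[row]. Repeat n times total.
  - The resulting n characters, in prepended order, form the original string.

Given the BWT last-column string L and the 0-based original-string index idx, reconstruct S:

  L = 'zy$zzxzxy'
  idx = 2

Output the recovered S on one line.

Answer: xzyzzyxz$

Derivation:
LF mapping: 5 3 0 6 7 1 8 2 4
Walk LF starting at row 2, prepending L[row]:
  step 1: row=2, L[2]='$', prepend. Next row=LF[2]=0
  step 2: row=0, L[0]='z', prepend. Next row=LF[0]=5
  step 3: row=5, L[5]='x', prepend. Next row=LF[5]=1
  step 4: row=1, L[1]='y', prepend. Next row=LF[1]=3
  step 5: row=3, L[3]='z', prepend. Next row=LF[3]=6
  step 6: row=6, L[6]='z', prepend. Next row=LF[6]=8
  step 7: row=8, L[8]='y', prepend. Next row=LF[8]=4
  step 8: row=4, L[4]='z', prepend. Next row=LF[4]=7
  step 9: row=7, L[7]='x', prepend. Next row=LF[7]=2
Reversed output: xzyzzyxz$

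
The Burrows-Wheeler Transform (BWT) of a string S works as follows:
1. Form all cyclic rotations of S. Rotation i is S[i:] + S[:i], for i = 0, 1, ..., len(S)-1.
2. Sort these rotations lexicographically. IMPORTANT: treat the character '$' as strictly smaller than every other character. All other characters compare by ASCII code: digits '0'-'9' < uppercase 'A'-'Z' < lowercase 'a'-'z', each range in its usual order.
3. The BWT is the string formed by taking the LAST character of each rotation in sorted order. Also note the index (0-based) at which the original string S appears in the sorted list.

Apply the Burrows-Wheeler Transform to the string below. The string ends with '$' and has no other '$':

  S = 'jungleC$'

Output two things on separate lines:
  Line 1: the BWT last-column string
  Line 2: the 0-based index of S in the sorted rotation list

All 8 rotations (rotation i = S[i:]+S[:i]):
  rot[0] = jungleC$
  rot[1] = ungleC$j
  rot[2] = ngleC$ju
  rot[3] = gleC$jun
  rot[4] = leC$jung
  rot[5] = eC$jungl
  rot[6] = C$jungle
  rot[7] = $jungleC
Sorted (with $ < everything):
  sorted[0] = $jungleC  (last char: 'C')
  sorted[1] = C$jungle  (last char: 'e')
  sorted[2] = eC$jungl  (last char: 'l')
  sorted[3] = gleC$jun  (last char: 'n')
  sorted[4] = jungleC$  (last char: '$')
  sorted[5] = leC$jung  (last char: 'g')
  sorted[6] = ngleC$ju  (last char: 'u')
  sorted[7] = ungleC$j  (last char: 'j')
Last column: Celn$guj
Original string S is at sorted index 4

Answer: Celn$guj
4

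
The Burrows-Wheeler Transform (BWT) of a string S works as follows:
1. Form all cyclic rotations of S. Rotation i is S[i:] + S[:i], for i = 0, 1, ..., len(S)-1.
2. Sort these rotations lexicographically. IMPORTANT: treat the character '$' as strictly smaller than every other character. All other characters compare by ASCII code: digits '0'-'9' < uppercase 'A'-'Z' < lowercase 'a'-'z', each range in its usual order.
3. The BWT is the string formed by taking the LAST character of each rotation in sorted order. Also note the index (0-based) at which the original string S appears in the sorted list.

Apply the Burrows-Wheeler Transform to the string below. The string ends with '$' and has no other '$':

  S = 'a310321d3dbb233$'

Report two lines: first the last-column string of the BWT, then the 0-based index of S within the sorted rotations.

All 16 rotations (rotation i = S[i:]+S[:i]):
  rot[0] = a310321d3dbb233$
  rot[1] = 310321d3dbb233$a
  rot[2] = 10321d3dbb233$a3
  rot[3] = 0321d3dbb233$a31
  rot[4] = 321d3dbb233$a310
  rot[5] = 21d3dbb233$a3103
  rot[6] = 1d3dbb233$a31032
  rot[7] = d3dbb233$a310321
  rot[8] = 3dbb233$a310321d
  rot[9] = dbb233$a310321d3
  rot[10] = bb233$a310321d3d
  rot[11] = b233$a310321d3db
  rot[12] = 233$a310321d3dbb
  rot[13] = 33$a310321d3dbb2
  rot[14] = 3$a310321d3dbb23
  rot[15] = $a310321d3dbb233
Sorted (with $ < everything):
  sorted[0] = $a310321d3dbb233  (last char: '3')
  sorted[1] = 0321d3dbb233$a31  (last char: '1')
  sorted[2] = 10321d3dbb233$a3  (last char: '3')
  sorted[3] = 1d3dbb233$a31032  (last char: '2')
  sorted[4] = 21d3dbb233$a3103  (last char: '3')
  sorted[5] = 233$a310321d3dbb  (last char: 'b')
  sorted[6] = 3$a310321d3dbb23  (last char: '3')
  sorted[7] = 310321d3dbb233$a  (last char: 'a')
  sorted[8] = 321d3dbb233$a310  (last char: '0')
  sorted[9] = 33$a310321d3dbb2  (last char: '2')
  sorted[10] = 3dbb233$a310321d  (last char: 'd')
  sorted[11] = a310321d3dbb233$  (last char: '$')
  sorted[12] = b233$a310321d3db  (last char: 'b')
  sorted[13] = bb233$a310321d3d  (last char: 'd')
  sorted[14] = d3dbb233$a310321  (last char: '1')
  sorted[15] = dbb233$a310321d3  (last char: '3')
Last column: 31323b3a02d$bd13
Original string S is at sorted index 11

Answer: 31323b3a02d$bd13
11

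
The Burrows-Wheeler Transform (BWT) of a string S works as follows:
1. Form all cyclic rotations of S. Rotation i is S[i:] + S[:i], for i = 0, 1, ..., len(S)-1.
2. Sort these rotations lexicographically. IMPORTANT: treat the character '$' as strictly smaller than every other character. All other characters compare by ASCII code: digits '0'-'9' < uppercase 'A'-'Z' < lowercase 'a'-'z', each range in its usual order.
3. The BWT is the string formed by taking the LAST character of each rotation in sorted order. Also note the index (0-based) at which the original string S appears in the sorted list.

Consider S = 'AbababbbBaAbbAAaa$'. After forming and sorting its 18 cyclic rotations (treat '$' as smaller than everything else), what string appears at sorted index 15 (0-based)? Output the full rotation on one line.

Answer: bbAAaa$AbababbbBaA

Derivation:
All 18 rotations (rotation i = S[i:]+S[:i]):
  rot[0] = AbababbbBaAbbAAaa$
  rot[1] = bababbbBaAbbAAaa$A
  rot[2] = ababbbBaAbbAAaa$Ab
  rot[3] = babbbBaAbbAAaa$Aba
  rot[4] = abbbBaAbbAAaa$Abab
  rot[5] = bbbBaAbbAAaa$Ababa
  rot[6] = bbBaAbbAAaa$Ababab
  rot[7] = bBaAbbAAaa$Abababb
  rot[8] = BaAbbAAaa$Abababbb
  rot[9] = aAbbAAaa$AbababbbB
  rot[10] = AbbAAaa$AbababbbBa
  rot[11] = bbAAaa$AbababbbBaA
  rot[12] = bAAaa$AbababbbBaAb
  rot[13] = AAaa$AbababbbBaAbb
  rot[14] = Aaa$AbababbbBaAbbA
  rot[15] = aa$AbababbbBaAbbAA
  rot[16] = a$AbababbbBaAbbAAa
  rot[17] = $AbababbbBaAbbAAaa
Sorted (with $ < everything):
  sorted[0] = $AbababbbBaAbbAAaa
  sorted[1] = AAaa$AbababbbBaAbb
  sorted[2] = Aaa$AbababbbBaAbbA
  sorted[3] = AbababbbBaAbbAAaa$
  sorted[4] = AbbAAaa$AbababbbBa
  sorted[5] = BaAbbAAaa$Abababbb
  sorted[6] = a$AbababbbBaAbbAAa
  sorted[7] = aAbbAAaa$AbababbbB
  sorted[8] = aa$AbababbbBaAbbAA
  sorted[9] = ababbbBaAbbAAaa$Ab
  sorted[10] = abbbBaAbbAAaa$Abab
  sorted[11] = bAAaa$AbababbbBaAb
  sorted[12] = bBaAbbAAaa$Abababb
  sorted[13] = bababbbBaAbbAAaa$A
  sorted[14] = babbbBaAbbAAaa$Aba
  sorted[15] = bbAAaa$AbababbbBaA
  sorted[16] = bbBaAbbAAaa$Ababab
  sorted[17] = bbbBaAbbAAaa$Ababa
sorted[15] = bbAAaa$AbababbbBaA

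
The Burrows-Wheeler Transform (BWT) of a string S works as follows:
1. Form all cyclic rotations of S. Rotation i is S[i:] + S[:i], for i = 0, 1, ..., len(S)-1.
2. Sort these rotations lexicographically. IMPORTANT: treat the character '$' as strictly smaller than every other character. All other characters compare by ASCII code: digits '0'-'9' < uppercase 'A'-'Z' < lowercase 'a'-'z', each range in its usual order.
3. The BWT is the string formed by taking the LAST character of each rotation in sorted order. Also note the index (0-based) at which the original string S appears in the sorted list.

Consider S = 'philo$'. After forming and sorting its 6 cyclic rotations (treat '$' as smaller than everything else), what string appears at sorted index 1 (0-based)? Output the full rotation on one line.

Answer: hilo$p

Derivation:
All 6 rotations (rotation i = S[i:]+S[:i]):
  rot[0] = philo$
  rot[1] = hilo$p
  rot[2] = ilo$ph
  rot[3] = lo$phi
  rot[4] = o$phil
  rot[5] = $philo
Sorted (with $ < everything):
  sorted[0] = $philo
  sorted[1] = hilo$p
  sorted[2] = ilo$ph
  sorted[3] = lo$phi
  sorted[4] = o$phil
  sorted[5] = philo$
sorted[1] = hilo$p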